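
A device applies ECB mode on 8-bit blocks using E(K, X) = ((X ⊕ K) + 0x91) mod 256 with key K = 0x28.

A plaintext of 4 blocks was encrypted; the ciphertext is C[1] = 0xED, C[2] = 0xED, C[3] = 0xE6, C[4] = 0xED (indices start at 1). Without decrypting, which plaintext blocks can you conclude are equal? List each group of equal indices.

ECB encrypts each block independently with the same key, so equal ciphertext blocks imply equal plaintext blocks.
C[1] = C[2] = C[4] = 0xED, so P[1] = P[2] = P[4].

P[1] = P[2] = P[4]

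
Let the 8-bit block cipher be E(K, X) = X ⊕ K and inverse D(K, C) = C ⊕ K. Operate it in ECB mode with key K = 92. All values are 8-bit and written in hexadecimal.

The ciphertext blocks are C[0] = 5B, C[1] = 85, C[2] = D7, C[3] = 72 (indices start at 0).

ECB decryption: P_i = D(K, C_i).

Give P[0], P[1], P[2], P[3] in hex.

P[0] = C9, P[1] = 17, P[2] = 45, P[3] = E0

P[0]: D(K, 5B) = C9.
P[1]: D(K, 85) = 17.
P[2]: D(K, D7) = 45.
P[3]: D(K, 72) = E0.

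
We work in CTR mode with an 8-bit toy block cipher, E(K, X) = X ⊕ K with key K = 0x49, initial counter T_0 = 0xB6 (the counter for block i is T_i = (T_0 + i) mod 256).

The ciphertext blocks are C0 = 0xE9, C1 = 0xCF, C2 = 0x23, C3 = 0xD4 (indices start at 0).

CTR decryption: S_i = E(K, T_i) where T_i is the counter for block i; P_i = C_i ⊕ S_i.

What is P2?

P2 = 0xD2

P2: T = 0xB8, S = E(K, T) = 0xF1; 0x23 ⊕ 0xF1 = 0xD2.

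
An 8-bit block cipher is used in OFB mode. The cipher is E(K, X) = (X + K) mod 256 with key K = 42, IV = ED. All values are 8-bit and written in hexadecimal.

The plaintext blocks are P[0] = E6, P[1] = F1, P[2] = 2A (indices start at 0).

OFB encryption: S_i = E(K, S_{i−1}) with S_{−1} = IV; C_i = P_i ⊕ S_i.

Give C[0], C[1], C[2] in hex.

C[0]: S = E(K, ED) = 2F; E6 ⊕ 2F = C9.
C[1]: S = E(K, 2F) = 71; F1 ⊕ 71 = 80.
C[2]: S = E(K, 71) = B3; 2A ⊕ B3 = 99.

C[0] = C9, C[1] = 80, C[2] = 99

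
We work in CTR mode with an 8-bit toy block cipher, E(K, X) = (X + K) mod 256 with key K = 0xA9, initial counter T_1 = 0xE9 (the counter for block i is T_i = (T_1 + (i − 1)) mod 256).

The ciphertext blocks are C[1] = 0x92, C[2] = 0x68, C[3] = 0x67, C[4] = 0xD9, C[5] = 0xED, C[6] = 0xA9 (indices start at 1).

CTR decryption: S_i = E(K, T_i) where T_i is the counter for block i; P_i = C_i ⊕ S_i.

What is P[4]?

P[4] = 0x4C

P[4]: T = 0xEC, S = E(K, T) = 0x95; 0xD9 ⊕ 0x95 = 0x4C.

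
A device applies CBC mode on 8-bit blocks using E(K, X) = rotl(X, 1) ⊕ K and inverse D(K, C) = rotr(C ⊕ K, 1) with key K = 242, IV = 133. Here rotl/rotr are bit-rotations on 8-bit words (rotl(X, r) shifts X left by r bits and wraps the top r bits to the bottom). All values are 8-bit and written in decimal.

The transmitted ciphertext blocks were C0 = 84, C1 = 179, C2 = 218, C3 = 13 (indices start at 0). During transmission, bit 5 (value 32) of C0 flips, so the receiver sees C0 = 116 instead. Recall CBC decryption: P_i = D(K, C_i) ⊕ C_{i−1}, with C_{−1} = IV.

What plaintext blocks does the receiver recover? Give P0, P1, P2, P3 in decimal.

Only C0 changed, to 116. In CBC, a change in C_i garbles P_i and flips the same bit in P_{i+1}. Decrypting the received ciphertext:
P0: D(K, 116) = 67; 67 ⊕ 133 = 198.
P1: D(K, 179) = 160; 160 ⊕ 116 = 212.
P2: D(K, 218) = 20; 20 ⊕ 179 = 167.
P3: D(K, 13) = 255; 255 ⊕ 218 = 37.
Blocks that differ from the original plaintext: P0, P1.

P0 = 198, P1 = 212, P2 = 167, P3 = 37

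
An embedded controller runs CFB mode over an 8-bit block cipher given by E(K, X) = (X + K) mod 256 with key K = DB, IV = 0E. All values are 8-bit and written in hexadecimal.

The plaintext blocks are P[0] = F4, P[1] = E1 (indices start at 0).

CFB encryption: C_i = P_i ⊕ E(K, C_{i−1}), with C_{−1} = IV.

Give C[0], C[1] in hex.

C[0]: E(K, 0E) = E9; F4 ⊕ E9 = 1D.
C[1]: E(K, 1D) = F8; E1 ⊕ F8 = 19.

C[0] = 1D, C[1] = 19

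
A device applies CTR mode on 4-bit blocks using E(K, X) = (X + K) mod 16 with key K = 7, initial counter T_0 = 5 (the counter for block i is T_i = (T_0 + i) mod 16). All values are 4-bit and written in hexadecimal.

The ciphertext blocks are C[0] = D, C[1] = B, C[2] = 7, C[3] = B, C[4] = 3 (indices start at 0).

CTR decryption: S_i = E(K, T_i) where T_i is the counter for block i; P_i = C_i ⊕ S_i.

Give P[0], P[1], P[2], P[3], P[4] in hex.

P[0] = 1, P[1] = 6, P[2] = 9, P[3] = 4, P[4] = 3

P[0]: T = 5, S = E(K, T) = C; D ⊕ C = 1.
P[1]: T = 6, S = E(K, T) = D; B ⊕ D = 6.
P[2]: T = 7, S = E(K, T) = E; 7 ⊕ E = 9.
P[3]: T = 8, S = E(K, T) = F; B ⊕ F = 4.
P[4]: T = 9, S = E(K, T) = 0; 3 ⊕ 0 = 3.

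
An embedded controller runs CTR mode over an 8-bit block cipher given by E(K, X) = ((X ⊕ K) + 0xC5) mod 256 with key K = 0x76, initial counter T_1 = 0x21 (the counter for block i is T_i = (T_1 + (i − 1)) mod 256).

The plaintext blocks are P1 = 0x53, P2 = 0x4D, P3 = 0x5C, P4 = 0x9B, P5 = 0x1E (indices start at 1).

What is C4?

C4 = 0x8C

CTR encryption: S_i = E(K, T_i) where T_i is the counter for block i; C_i = P_i ⊕ S_i.
C1: T = 0x21, S = E(K, T) = 0x1C; 0x53 ⊕ 0x1C = 0x4F.
C2: T = 0x22, S = E(K, T) = 0x19; 0x4D ⊕ 0x19 = 0x54.
C3: T = 0x23, S = E(K, T) = 0x1A; 0x5C ⊕ 0x1A = 0x46.
C4: T = 0x24, S = E(K, T) = 0x17; 0x9B ⊕ 0x17 = 0x8C.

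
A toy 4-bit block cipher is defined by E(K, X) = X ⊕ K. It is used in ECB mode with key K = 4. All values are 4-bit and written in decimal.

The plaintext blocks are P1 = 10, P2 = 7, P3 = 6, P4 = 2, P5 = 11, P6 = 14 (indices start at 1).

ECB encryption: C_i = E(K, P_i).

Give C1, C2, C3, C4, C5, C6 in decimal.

C1 = 14, C2 = 3, C3 = 2, C4 = 6, C5 = 15, C6 = 10

C1: E(K, 10) = 14.
C2: E(K, 7) = 3.
C3: E(K, 6) = 2.
C4: E(K, 2) = 6.
C5: E(K, 11) = 15.
C6: E(K, 14) = 10.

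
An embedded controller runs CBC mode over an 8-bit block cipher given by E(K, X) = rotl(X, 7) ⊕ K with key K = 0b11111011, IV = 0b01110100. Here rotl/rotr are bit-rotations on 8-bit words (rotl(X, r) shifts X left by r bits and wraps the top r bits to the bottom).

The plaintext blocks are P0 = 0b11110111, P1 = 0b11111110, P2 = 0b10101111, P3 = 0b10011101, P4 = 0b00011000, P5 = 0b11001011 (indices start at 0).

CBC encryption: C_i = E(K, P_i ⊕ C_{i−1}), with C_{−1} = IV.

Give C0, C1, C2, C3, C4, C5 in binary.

C0: P0 ⊕ 0b01110100 = 0b10000011; E(K, 0b10000011) = 0b00111010.
C1: P1 ⊕ 0b00111010 = 0b11000100; E(K, 0b11000100) = 0b10011001.
C2: P2 ⊕ 0b10011001 = 0b00110110; E(K, 0b00110110) = 0b11100000.
C3: P3 ⊕ 0b11100000 = 0b01111101; E(K, 0b01111101) = 0b01000101.
C4: P4 ⊕ 0b01000101 = 0b01011101; E(K, 0b01011101) = 0b01010101.
C5: P5 ⊕ 0b01010101 = 0b10011110; E(K, 0b10011110) = 0b10110100.

C0 = 0b00111010, C1 = 0b10011001, C2 = 0b11100000, C3 = 0b01000101, C4 = 0b01010101, C5 = 0b10110100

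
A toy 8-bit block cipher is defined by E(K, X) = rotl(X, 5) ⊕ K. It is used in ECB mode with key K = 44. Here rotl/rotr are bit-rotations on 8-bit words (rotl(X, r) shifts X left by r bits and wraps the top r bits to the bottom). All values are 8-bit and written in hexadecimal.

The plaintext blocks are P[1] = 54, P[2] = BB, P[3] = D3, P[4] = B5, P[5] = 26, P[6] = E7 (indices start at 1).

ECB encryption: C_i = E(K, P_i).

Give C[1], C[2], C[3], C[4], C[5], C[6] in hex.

C[1] = CE, C[2] = 33, C[3] = 3E, C[4] = F2, C[5] = 80, C[6] = B8

C[1]: E(K, 54) = CE.
C[2]: E(K, BB) = 33.
C[3]: E(K, D3) = 3E.
C[4]: E(K, B5) = F2.
C[5]: E(K, 26) = 80.
C[6]: E(K, E7) = B8.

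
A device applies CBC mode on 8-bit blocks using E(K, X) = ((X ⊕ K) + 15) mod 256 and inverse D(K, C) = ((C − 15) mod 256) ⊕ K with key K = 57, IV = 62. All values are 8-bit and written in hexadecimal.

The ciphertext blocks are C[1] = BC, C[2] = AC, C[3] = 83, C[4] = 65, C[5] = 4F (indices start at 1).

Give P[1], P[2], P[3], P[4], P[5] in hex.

CBC decryption: P_i = D(K, C_i) ⊕ C_{i−1}, with C_{0} = IV.
P[1]: D(K, BC) = F0; F0 ⊕ 62 = 92.
P[2]: D(K, AC) = C0; C0 ⊕ BC = 7C.
P[3]: D(K, 83) = 39; 39 ⊕ AC = 95.
P[4]: D(K, 65) = 07; 07 ⊕ 83 = 84.
P[5]: D(K, 4F) = 6D; 6D ⊕ 65 = 08.

P[1] = 92, P[2] = 7C, P[3] = 95, P[4] = 84, P[5] = 08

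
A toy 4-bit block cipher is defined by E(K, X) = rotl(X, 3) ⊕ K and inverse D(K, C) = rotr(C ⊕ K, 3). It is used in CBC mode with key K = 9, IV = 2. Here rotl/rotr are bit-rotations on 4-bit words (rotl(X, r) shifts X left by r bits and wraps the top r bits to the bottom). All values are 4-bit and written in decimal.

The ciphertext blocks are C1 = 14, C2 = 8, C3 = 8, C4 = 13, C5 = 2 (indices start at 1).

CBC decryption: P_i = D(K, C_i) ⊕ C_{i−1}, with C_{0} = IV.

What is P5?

P5 = 10

P5: D(K, 2) = 7; 7 ⊕ 13 = 10.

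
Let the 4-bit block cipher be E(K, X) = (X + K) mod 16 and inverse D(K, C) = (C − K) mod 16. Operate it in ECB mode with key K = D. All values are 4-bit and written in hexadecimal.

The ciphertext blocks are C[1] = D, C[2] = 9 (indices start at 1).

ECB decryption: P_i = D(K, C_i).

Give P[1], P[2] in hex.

P[1]: D(K, D) = 0.
P[2]: D(K, 9) = C.

P[1] = 0, P[2] = C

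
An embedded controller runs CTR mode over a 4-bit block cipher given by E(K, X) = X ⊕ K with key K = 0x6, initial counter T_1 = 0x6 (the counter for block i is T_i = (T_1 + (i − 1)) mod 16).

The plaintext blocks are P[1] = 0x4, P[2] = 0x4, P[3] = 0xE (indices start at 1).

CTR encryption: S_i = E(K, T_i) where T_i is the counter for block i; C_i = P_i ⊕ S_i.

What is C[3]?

C[3] = 0x0

C[1]: T = 0x6, S = E(K, T) = 0x0; 0x4 ⊕ 0x0 = 0x4.
C[2]: T = 0x7, S = E(K, T) = 0x1; 0x4 ⊕ 0x1 = 0x5.
C[3]: T = 0x8, S = E(K, T) = 0xE; 0xE ⊕ 0xE = 0x0.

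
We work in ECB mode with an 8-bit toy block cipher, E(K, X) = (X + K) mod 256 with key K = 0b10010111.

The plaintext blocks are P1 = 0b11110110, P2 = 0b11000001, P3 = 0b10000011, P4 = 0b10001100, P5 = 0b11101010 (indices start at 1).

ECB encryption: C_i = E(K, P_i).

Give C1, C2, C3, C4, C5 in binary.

C1 = 0b10001101, C2 = 0b01011000, C3 = 0b00011010, C4 = 0b00100011, C5 = 0b10000001

C1: E(K, 0b11110110) = 0b10001101.
C2: E(K, 0b11000001) = 0b01011000.
C3: E(K, 0b10000011) = 0b00011010.
C4: E(K, 0b10001100) = 0b00100011.
C5: E(K, 0b11101010) = 0b10000001.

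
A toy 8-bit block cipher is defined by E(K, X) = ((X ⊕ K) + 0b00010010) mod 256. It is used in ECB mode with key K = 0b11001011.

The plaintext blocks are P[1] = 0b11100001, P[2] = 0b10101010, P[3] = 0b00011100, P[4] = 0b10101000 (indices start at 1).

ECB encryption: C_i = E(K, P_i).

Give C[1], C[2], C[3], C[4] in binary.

C[1]: E(K, 0b11100001) = 0b00111100.
C[2]: E(K, 0b10101010) = 0b01110011.
C[3]: E(K, 0b00011100) = 0b11101001.
C[4]: E(K, 0b10101000) = 0b01110101.

C[1] = 0b00111100, C[2] = 0b01110011, C[3] = 0b11101001, C[4] = 0b01110101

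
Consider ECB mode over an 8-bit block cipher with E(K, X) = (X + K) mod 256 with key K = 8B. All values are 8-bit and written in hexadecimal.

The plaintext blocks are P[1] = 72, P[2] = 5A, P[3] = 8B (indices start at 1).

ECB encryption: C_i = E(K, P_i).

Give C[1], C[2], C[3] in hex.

C[1] = FD, C[2] = E5, C[3] = 16

C[1]: E(K, 72) = FD.
C[2]: E(K, 5A) = E5.
C[3]: E(K, 8B) = 16.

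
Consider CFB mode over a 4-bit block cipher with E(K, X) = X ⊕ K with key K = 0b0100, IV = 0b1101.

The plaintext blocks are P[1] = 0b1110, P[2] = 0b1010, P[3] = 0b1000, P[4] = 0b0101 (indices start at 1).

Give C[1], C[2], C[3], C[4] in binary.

CFB encryption: C_i = P_i ⊕ E(K, C_{i−1}), with C_{0} = IV.
C[1]: E(K, 0b1101) = 0b1001; 0b1110 ⊕ 0b1001 = 0b0111.
C[2]: E(K, 0b0111) = 0b0011; 0b1010 ⊕ 0b0011 = 0b1001.
C[3]: E(K, 0b1001) = 0b1101; 0b1000 ⊕ 0b1101 = 0b0101.
C[4]: E(K, 0b0101) = 0b0001; 0b0101 ⊕ 0b0001 = 0b0100.

C[1] = 0b0111, C[2] = 0b1001, C[3] = 0b0101, C[4] = 0b0100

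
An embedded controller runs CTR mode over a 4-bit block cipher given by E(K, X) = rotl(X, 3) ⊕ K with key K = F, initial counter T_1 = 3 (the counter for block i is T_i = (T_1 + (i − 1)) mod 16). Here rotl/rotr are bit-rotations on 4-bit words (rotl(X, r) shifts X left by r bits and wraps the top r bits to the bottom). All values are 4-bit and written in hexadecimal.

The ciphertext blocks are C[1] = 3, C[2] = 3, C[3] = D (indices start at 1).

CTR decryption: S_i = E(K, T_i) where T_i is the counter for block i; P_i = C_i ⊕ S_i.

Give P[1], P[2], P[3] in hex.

P[1]: T = 3, S = E(K, T) = 6; 3 ⊕ 6 = 5.
P[2]: T = 4, S = E(K, T) = D; 3 ⊕ D = E.
P[3]: T = 5, S = E(K, T) = 5; D ⊕ 5 = 8.

P[1] = 5, P[2] = E, P[3] = 8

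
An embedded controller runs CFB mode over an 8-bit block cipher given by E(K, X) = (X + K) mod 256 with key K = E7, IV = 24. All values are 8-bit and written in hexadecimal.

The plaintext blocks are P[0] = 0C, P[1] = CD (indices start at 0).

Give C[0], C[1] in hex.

CFB encryption: C_i = P_i ⊕ E(K, C_{i−1}), with C_{−1} = IV.
C[0]: E(K, 24) = 0B; 0C ⊕ 0B = 07.
C[1]: E(K, 07) = EE; CD ⊕ EE = 23.

C[0] = 07, C[1] = 23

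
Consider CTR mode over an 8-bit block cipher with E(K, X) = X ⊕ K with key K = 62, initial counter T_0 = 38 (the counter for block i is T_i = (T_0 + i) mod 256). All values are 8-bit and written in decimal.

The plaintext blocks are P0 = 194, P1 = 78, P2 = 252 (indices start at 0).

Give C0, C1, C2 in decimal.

CTR encryption: S_i = E(K, T_i) where T_i is the counter for block i; C_i = P_i ⊕ S_i.
C0: T = 38, S = E(K, T) = 24; 194 ⊕ 24 = 218.
C1: T = 39, S = E(K, T) = 25; 78 ⊕ 25 = 87.
C2: T = 40, S = E(K, T) = 22; 252 ⊕ 22 = 234.

C0 = 218, C1 = 87, C2 = 234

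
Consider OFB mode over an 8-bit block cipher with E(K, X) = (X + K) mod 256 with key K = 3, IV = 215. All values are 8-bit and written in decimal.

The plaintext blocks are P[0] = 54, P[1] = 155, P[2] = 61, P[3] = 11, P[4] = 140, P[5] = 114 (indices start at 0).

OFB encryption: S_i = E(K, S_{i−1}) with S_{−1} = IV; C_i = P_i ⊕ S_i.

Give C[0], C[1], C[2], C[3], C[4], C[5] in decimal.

C[0]: S = E(K, 215) = 218; 54 ⊕ 218 = 236.
C[1]: S = E(K, 218) = 221; 155 ⊕ 221 = 70.
C[2]: S = E(K, 221) = 224; 61 ⊕ 224 = 221.
C[3]: S = E(K, 224) = 227; 11 ⊕ 227 = 232.
C[4]: S = E(K, 227) = 230; 140 ⊕ 230 = 106.
C[5]: S = E(K, 230) = 233; 114 ⊕ 233 = 155.

C[0] = 236, C[1] = 70, C[2] = 221, C[3] = 232, C[4] = 106, C[5] = 155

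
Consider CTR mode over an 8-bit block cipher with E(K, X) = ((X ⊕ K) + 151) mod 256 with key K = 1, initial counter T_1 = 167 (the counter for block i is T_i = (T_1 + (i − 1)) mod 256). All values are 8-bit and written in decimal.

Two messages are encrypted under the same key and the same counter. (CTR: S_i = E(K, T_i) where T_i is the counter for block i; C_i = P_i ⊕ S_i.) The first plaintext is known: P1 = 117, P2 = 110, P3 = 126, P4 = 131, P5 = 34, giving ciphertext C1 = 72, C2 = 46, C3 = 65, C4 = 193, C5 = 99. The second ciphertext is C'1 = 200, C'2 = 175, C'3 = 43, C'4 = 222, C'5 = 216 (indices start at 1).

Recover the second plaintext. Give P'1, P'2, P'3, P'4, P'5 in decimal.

In CTR with a reused counter, both messages share the same keystream S_i, so C_i ⊕ C'_i = P_i ⊕ P'_i and thus P'_i = P_i ⊕ C_i ⊕ C'_i.
P'1: 117 ⊕ 72 ⊕ 200 = 245.
P'2: 110 ⊕ 46 ⊕ 175 = 239.
P'3: 126 ⊕ 65 ⊕ 43 = 20.
P'4: 131 ⊕ 193 ⊕ 222 = 156.
P'5: 34 ⊕ 99 ⊕ 216 = 153.

P'1 = 245, P'2 = 239, P'3 = 20, P'4 = 156, P'5 = 153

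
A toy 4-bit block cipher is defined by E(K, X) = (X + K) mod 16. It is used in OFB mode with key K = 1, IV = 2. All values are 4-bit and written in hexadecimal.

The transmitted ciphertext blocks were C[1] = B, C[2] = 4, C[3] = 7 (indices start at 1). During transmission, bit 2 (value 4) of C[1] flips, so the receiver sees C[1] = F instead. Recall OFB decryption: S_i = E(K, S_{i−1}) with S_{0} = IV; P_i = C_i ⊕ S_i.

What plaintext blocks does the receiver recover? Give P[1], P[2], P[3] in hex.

P[1] = C, P[2] = 0, P[3] = 2

Only C[1] changed, to F. In OFB, a change in C_i flips the same bit in P_i only; the keystream is unaffected. Decrypting the received ciphertext:
P[1]: S = E(K, 2) = 3; F ⊕ 3 = C.
P[2]: S = E(K, 3) = 4; 4 ⊕ 4 = 0.
P[3]: S = E(K, 4) = 5; 7 ⊕ 5 = 2.
Blocks that differ from the original plaintext: P[1].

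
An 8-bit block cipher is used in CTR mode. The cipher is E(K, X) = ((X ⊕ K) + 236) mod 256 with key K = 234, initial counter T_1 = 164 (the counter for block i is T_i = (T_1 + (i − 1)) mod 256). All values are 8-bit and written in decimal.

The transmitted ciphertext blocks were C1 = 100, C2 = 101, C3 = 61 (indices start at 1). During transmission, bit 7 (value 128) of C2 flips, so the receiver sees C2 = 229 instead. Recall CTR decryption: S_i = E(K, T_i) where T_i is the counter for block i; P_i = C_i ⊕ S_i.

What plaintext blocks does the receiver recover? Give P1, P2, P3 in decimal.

P1 = 94, P2 = 222, P3 = 5

Only C2 changed, to 229. In CTR, a change in C_i flips the same bit in P_i only; the keystream is unaffected. Decrypting the received ciphertext:
P1: T = 164, S = E(K, T) = 58; 100 ⊕ 58 = 94.
P2: T = 165, S = E(K, T) = 59; 229 ⊕ 59 = 222.
P3: T = 166, S = E(K, T) = 56; 61 ⊕ 56 = 5.
Blocks that differ from the original plaintext: P2.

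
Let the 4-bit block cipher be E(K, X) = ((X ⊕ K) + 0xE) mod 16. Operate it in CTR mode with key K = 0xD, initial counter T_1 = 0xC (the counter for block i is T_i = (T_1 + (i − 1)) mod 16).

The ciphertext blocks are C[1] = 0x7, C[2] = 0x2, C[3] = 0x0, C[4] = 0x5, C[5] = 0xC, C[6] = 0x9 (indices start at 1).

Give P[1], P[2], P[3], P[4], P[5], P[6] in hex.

P[1] = 0x8, P[2] = 0xC, P[3] = 0x1, P[4] = 0x5, P[5] = 0x7, P[6] = 0x3

CTR decryption: S_i = E(K, T_i) where T_i is the counter for block i; P_i = C_i ⊕ S_i.
P[1]: T = 0xC, S = E(K, T) = 0xF; 0x7 ⊕ 0xF = 0x8.
P[2]: T = 0xD, S = E(K, T) = 0xE; 0x2 ⊕ 0xE = 0xC.
P[3]: T = 0xE, S = E(K, T) = 0x1; 0x0 ⊕ 0x1 = 0x1.
P[4]: T = 0xF, S = E(K, T) = 0x0; 0x5 ⊕ 0x0 = 0x5.
P[5]: T = 0x0, S = E(K, T) = 0xB; 0xC ⊕ 0xB = 0x7.
P[6]: T = 0x1, S = E(K, T) = 0xA; 0x9 ⊕ 0xA = 0x3.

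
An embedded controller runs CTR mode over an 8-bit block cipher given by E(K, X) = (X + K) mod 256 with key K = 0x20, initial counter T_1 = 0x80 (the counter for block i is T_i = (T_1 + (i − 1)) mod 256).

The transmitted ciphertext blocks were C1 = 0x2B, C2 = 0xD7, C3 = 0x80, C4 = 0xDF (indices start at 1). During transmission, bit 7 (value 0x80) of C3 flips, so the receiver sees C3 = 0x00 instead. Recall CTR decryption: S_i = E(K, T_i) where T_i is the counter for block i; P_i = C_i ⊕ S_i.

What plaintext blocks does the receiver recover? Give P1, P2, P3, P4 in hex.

P1 = 0x8B, P2 = 0x76, P3 = 0xA2, P4 = 0x7C

Only C3 changed, to 0x00. In CTR, a change in C_i flips the same bit in P_i only; the keystream is unaffected. Decrypting the received ciphertext:
P1: T = 0x80, S = E(K, T) = 0xA0; 0x2B ⊕ 0xA0 = 0x8B.
P2: T = 0x81, S = E(K, T) = 0xA1; 0xD7 ⊕ 0xA1 = 0x76.
P3: T = 0x82, S = E(K, T) = 0xA2; 0x00 ⊕ 0xA2 = 0xA2.
P4: T = 0x83, S = E(K, T) = 0xA3; 0xDF ⊕ 0xA3 = 0x7C.
Blocks that differ from the original plaintext: P3.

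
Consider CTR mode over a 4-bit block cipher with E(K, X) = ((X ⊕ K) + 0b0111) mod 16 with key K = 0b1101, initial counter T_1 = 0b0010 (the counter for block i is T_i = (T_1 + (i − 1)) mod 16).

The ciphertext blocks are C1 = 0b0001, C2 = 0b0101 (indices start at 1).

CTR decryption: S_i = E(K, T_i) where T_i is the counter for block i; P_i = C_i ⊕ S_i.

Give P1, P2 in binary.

P1 = 0b0111, P2 = 0b0000

P1: T = 0b0010, S = E(K, T) = 0b0110; 0b0001 ⊕ 0b0110 = 0b0111.
P2: T = 0b0011, S = E(K, T) = 0b0101; 0b0101 ⊕ 0b0101 = 0b0000.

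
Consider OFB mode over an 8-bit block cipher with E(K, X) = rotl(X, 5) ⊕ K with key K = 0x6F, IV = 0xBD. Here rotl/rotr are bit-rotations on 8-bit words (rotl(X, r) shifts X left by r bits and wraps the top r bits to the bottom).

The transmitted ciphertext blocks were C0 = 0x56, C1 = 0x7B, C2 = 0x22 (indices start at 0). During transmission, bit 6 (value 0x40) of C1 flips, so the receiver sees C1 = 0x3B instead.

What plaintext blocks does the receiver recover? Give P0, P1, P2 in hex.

OFB decryption: S_i = E(K, S_{i−1}) with S_{−1} = IV; P_i = C_i ⊕ S_i.
Only C1 changed, to 0x3B. In OFB, a change in C_i flips the same bit in P_i only; the keystream is unaffected. Decrypting the received ciphertext:
P0: S = E(K, 0xBD) = 0xD8; 0x56 ⊕ 0xD8 = 0x8E.
P1: S = E(K, 0xD8) = 0x74; 0x3B ⊕ 0x74 = 0x4F.
P2: S = E(K, 0x74) = 0xE1; 0x22 ⊕ 0xE1 = 0xC3.
Blocks that differ from the original plaintext: P1.

P0 = 0x8E, P1 = 0x4F, P2 = 0xC3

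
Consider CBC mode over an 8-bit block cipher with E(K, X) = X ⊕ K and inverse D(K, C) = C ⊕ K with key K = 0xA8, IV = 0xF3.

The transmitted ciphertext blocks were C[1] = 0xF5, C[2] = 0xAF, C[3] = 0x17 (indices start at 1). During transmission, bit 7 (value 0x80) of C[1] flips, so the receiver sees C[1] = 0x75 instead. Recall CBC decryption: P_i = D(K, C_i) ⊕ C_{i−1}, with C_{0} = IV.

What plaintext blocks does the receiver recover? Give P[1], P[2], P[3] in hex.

Only C[1] changed, to 0x75. In CBC, a change in C_i garbles P_i and flips the same bit in P_{i+1}. Decrypting the received ciphertext:
P[1]: D(K, 0x75) = 0xDD; 0xDD ⊕ 0xF3 = 0x2E.
P[2]: D(K, 0xAF) = 0x07; 0x07 ⊕ 0x75 = 0x72.
P[3]: D(K, 0x17) = 0xBF; 0xBF ⊕ 0xAF = 0x10.
Blocks that differ from the original plaintext: P[1], P[2].

P[1] = 0x2E, P[2] = 0x72, P[3] = 0x10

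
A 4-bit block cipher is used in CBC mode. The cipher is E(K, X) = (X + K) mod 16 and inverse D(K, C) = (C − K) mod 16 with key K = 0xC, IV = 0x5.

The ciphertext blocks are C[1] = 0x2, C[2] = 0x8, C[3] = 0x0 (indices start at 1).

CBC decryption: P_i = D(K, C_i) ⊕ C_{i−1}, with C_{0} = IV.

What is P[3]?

P[3] = 0xC

P[3]: D(K, 0x0) = 0x4; 0x4 ⊕ 0x8 = 0xC.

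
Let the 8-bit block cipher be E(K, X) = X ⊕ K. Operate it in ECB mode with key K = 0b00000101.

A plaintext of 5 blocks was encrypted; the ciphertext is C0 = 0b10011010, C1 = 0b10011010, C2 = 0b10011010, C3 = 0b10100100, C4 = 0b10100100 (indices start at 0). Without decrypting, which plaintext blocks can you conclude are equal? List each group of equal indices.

P0 = P1 = P2; P3 = P4

ECB encrypts each block independently with the same key, so equal ciphertext blocks imply equal plaintext blocks.
C0 = C1 = C2 = 0b10011010, so P0 = P1 = P2.
C3 = C4 = 0b10100100, so P3 = P4.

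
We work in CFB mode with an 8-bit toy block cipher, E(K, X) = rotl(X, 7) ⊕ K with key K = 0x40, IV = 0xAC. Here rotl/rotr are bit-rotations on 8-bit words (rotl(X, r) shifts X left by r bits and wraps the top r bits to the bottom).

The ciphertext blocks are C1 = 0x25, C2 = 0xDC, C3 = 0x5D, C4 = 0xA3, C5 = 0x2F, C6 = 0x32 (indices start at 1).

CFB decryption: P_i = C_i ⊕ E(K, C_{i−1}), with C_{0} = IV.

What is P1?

P1: E(K, 0xAC) = 0x16; 0x25 ⊕ 0x16 = 0x33.

P1 = 0x33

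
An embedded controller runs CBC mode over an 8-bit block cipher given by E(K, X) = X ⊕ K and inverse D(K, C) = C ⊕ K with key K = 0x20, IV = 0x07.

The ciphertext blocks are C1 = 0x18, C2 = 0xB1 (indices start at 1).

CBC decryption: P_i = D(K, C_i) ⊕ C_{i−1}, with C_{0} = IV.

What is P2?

P2: D(K, 0xB1) = 0x91; 0x91 ⊕ 0x18 = 0x89.

P2 = 0x89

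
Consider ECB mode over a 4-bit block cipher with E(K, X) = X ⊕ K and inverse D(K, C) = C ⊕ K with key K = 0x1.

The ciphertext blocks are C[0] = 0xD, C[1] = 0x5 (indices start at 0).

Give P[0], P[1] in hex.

P[0] = 0xC, P[1] = 0x4

ECB decryption: P_i = D(K, C_i).
P[0]: D(K, 0xD) = 0xC.
P[1]: D(K, 0x5) = 0x4.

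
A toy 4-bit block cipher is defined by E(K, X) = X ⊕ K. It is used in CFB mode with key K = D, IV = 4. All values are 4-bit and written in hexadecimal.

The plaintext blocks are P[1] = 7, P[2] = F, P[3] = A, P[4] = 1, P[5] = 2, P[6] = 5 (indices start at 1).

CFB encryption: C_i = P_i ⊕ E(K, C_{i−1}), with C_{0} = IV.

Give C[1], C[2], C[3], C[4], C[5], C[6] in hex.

C[1]: E(K, 4) = 9; 7 ⊕ 9 = E.
C[2]: E(K, E) = 3; F ⊕ 3 = C.
C[3]: E(K, C) = 1; A ⊕ 1 = B.
C[4]: E(K, B) = 6; 1 ⊕ 6 = 7.
C[5]: E(K, 7) = A; 2 ⊕ A = 8.
C[6]: E(K, 8) = 5; 5 ⊕ 5 = 0.

C[1] = E, C[2] = C, C[3] = B, C[4] = 7, C[5] = 8, C[6] = 0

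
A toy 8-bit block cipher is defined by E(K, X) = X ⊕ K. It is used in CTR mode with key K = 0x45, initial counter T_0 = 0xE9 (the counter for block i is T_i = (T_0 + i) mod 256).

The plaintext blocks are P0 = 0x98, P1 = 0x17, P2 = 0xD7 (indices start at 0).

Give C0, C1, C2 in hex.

C0 = 0x34, C1 = 0xB8, C2 = 0x79

CTR encryption: S_i = E(K, T_i) where T_i is the counter for block i; C_i = P_i ⊕ S_i.
C0: T = 0xE9, S = E(K, T) = 0xAC; 0x98 ⊕ 0xAC = 0x34.
C1: T = 0xEA, S = E(K, T) = 0xAF; 0x17 ⊕ 0xAF = 0xB8.
C2: T = 0xEB, S = E(K, T) = 0xAE; 0xD7 ⊕ 0xAE = 0x79.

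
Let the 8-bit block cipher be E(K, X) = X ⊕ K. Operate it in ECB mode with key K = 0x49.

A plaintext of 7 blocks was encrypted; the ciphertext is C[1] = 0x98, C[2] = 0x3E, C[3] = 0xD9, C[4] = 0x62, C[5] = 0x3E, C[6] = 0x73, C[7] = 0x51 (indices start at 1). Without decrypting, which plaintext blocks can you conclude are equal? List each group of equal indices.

P[2] = P[5]

ECB encrypts each block independently with the same key, so equal ciphertext blocks imply equal plaintext blocks.
C[2] = C[5] = 0x3E, so P[2] = P[5].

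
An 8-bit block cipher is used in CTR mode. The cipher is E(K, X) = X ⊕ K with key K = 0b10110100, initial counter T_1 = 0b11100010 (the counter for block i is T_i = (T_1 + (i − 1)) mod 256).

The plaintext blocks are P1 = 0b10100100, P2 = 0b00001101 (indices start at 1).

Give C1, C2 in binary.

C1 = 0b11110010, C2 = 0b01011010

CTR encryption: S_i = E(K, T_i) where T_i is the counter for block i; C_i = P_i ⊕ S_i.
C1: T = 0b11100010, S = E(K, T) = 0b01010110; 0b10100100 ⊕ 0b01010110 = 0b11110010.
C2: T = 0b11100011, S = E(K, T) = 0b01010111; 0b00001101 ⊕ 0b01010111 = 0b01011010.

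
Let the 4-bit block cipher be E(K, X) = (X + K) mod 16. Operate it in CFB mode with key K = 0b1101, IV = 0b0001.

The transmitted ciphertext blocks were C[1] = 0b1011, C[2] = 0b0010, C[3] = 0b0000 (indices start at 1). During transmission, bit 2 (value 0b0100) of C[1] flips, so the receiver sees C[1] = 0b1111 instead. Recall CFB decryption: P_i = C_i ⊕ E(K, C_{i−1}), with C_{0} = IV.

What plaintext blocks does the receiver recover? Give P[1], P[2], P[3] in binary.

P[1] = 0b0001, P[2] = 0b1110, P[3] = 0b1111

Only C[1] changed, to 0b1111. In CFB, a change in C_i flips the same bit in P_i and garbles P_{i+1}. Decrypting the received ciphertext:
P[1]: E(K, 0b0001) = 0b1110; 0b1111 ⊕ 0b1110 = 0b0001.
P[2]: E(K, 0b1111) = 0b1100; 0b0010 ⊕ 0b1100 = 0b1110.
P[3]: E(K, 0b0010) = 0b1111; 0b0000 ⊕ 0b1111 = 0b1111.
Blocks that differ from the original plaintext: P[1], P[2].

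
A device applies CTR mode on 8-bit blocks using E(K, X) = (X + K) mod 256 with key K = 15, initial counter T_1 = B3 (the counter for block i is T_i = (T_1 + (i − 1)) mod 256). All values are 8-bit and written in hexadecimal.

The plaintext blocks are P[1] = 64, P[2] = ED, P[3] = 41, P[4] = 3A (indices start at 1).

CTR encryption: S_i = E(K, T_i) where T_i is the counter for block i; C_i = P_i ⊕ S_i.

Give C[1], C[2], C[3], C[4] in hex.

C[1] = AC, C[2] = 24, C[3] = 8B, C[4] = F1

C[1]: T = B3, S = E(K, T) = C8; 64 ⊕ C8 = AC.
C[2]: T = B4, S = E(K, T) = C9; ED ⊕ C9 = 24.
C[3]: T = B5, S = E(K, T) = CA; 41 ⊕ CA = 8B.
C[4]: T = B6, S = E(K, T) = CB; 3A ⊕ CB = F1.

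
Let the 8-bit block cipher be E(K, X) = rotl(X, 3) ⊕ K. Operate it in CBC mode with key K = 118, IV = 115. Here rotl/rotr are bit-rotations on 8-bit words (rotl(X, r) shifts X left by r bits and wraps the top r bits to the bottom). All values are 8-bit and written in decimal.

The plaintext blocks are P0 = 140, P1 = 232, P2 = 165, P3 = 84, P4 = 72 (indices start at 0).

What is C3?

CBC encryption: C_i = E(K, P_i ⊕ C_{i−1}), with C_{−1} = IV.
C0: P0 ⊕ 115 = 255; E(K, 255) = 137.
C1: P1 ⊕ 137 = 97; E(K, 97) = 125.
C2: P2 ⊕ 125 = 216; E(K, 216) = 176.
C3: P3 ⊕ 176 = 228; E(K, 228) = 81.

C3 = 81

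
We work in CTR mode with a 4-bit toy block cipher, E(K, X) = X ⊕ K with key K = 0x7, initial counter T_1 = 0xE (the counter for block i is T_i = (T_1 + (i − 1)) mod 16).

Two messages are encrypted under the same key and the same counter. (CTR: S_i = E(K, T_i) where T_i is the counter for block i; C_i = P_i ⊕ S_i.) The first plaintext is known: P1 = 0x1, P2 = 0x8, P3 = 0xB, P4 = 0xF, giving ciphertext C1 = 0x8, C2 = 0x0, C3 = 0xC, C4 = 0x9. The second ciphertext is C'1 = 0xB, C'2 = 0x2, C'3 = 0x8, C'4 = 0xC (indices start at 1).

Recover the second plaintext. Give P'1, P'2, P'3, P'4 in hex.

P'1 = 0x2, P'2 = 0xA, P'3 = 0xF, P'4 = 0xA

In CTR with a reused counter, both messages share the same keystream S_i, so C_i ⊕ C'_i = P_i ⊕ P'_i and thus P'_i = P_i ⊕ C_i ⊕ C'_i.
P'1: 0x1 ⊕ 0x8 ⊕ 0xB = 0x2.
P'2: 0x8 ⊕ 0x0 ⊕ 0x2 = 0xA.
P'3: 0xB ⊕ 0xC ⊕ 0x8 = 0xF.
P'4: 0xF ⊕ 0x9 ⊕ 0xC = 0xA.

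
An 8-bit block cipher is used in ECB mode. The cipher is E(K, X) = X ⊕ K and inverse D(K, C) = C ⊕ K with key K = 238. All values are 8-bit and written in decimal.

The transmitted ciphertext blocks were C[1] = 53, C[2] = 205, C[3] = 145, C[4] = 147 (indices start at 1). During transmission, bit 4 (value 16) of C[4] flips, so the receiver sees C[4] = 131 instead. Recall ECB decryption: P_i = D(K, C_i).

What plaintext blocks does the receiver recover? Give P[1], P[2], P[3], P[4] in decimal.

P[1] = 219, P[2] = 35, P[3] = 127, P[4] = 109

Only C[4] changed, to 131. In ECB, a change in C_i affects only P_i. Decrypting the received ciphertext:
P[1]: D(K, 53) = 219.
P[2]: D(K, 205) = 35.
P[3]: D(K, 145) = 127.
P[4]: D(K, 131) = 109.
Blocks that differ from the original plaintext: P[4].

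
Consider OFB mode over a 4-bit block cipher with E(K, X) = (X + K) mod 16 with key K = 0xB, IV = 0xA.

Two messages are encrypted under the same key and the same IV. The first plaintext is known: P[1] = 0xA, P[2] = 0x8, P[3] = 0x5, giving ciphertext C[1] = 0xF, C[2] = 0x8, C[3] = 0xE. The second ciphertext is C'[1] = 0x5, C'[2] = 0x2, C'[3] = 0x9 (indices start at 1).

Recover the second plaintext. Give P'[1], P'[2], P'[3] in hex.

P'[1] = 0x0, P'[2] = 0x2, P'[3] = 0x2

In OFB with a reused IV, both messages share the same keystream S_i, so C_i ⊕ C'_i = P_i ⊕ P'_i and thus P'_i = P_i ⊕ C_i ⊕ C'_i.
P'[1]: 0xA ⊕ 0xF ⊕ 0x5 = 0x0.
P'[2]: 0x8 ⊕ 0x8 ⊕ 0x2 = 0x2.
P'[3]: 0x5 ⊕ 0xE ⊕ 0x9 = 0x2.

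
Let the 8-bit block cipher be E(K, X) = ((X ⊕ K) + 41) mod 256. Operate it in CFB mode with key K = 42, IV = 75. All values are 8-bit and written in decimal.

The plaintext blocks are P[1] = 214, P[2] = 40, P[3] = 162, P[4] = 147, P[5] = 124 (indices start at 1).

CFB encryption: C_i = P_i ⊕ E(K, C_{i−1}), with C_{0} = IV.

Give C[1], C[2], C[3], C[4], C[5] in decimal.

C[1] = 92, C[2] = 183, C[3] = 100, C[4] = 228, C[5] = 139

C[1]: E(K, 75) = 138; 214 ⊕ 138 = 92.
C[2]: E(K, 92) = 159; 40 ⊕ 159 = 183.
C[3]: E(K, 183) = 198; 162 ⊕ 198 = 100.
C[4]: E(K, 100) = 119; 147 ⊕ 119 = 228.
C[5]: E(K, 228) = 247; 124 ⊕ 247 = 139.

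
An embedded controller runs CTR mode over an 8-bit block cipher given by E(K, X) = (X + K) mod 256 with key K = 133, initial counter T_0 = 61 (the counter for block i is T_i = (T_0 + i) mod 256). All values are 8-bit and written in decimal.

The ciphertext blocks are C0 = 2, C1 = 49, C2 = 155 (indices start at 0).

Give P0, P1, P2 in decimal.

P0 = 192, P1 = 242, P2 = 95

CTR decryption: S_i = E(K, T_i) where T_i is the counter for block i; P_i = C_i ⊕ S_i.
P0: T = 61, S = E(K, T) = 194; 2 ⊕ 194 = 192.
P1: T = 62, S = E(K, T) = 195; 49 ⊕ 195 = 242.
P2: T = 63, S = E(K, T) = 196; 155 ⊕ 196 = 95.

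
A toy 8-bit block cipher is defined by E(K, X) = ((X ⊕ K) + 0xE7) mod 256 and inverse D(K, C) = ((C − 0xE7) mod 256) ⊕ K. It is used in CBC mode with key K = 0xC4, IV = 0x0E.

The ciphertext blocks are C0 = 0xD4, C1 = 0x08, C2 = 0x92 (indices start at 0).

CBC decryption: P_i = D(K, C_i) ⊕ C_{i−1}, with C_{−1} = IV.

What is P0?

P0: D(K, 0xD4) = 0x29; 0x29 ⊕ 0x0E = 0x27.

P0 = 0x27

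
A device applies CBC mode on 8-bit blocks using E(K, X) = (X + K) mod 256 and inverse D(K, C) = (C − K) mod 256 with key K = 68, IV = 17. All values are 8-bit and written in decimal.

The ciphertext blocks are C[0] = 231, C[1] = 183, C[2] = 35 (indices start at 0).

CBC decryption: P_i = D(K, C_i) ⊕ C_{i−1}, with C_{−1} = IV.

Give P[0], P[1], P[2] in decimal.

P[0]: D(K, 231) = 163; 163 ⊕ 17 = 178.
P[1]: D(K, 183) = 115; 115 ⊕ 231 = 148.
P[2]: D(K, 35) = 223; 223 ⊕ 183 = 104.

P[0] = 178, P[1] = 148, P[2] = 104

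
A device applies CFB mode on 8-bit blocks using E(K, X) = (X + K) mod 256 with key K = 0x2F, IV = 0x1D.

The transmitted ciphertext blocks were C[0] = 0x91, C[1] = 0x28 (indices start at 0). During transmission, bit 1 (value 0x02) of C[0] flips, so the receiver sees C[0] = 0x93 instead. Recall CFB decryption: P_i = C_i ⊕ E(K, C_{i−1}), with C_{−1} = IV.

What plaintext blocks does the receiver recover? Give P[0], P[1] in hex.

Only C[0] changed, to 0x93. In CFB, a change in C_i flips the same bit in P_i and garbles P_{i+1}. Decrypting the received ciphertext:
P[0]: E(K, 0x1D) = 0x4C; 0x93 ⊕ 0x4C = 0xDF.
P[1]: E(K, 0x93) = 0xC2; 0x28 ⊕ 0xC2 = 0xEA.
Blocks that differ from the original plaintext: P[0], P[1].

P[0] = 0xDF, P[1] = 0xEA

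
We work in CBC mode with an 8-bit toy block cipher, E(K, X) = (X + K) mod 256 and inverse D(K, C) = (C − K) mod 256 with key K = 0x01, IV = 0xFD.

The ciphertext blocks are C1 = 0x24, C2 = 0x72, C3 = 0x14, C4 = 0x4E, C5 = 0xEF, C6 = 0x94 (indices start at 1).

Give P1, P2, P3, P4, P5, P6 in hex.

CBC decryption: P_i = D(K, C_i) ⊕ C_{i−1}, with C_{0} = IV.
P1: D(K, 0x24) = 0x23; 0x23 ⊕ 0xFD = 0xDE.
P2: D(K, 0x72) = 0x71; 0x71 ⊕ 0x24 = 0x55.
P3: D(K, 0x14) = 0x13; 0x13 ⊕ 0x72 = 0x61.
P4: D(K, 0x4E) = 0x4D; 0x4D ⊕ 0x14 = 0x59.
P5: D(K, 0xEF) = 0xEE; 0xEE ⊕ 0x4E = 0xA0.
P6: D(K, 0x94) = 0x93; 0x93 ⊕ 0xEF = 0x7C.

P1 = 0xDE, P2 = 0x55, P3 = 0x61, P4 = 0x59, P5 = 0xA0, P6 = 0x7C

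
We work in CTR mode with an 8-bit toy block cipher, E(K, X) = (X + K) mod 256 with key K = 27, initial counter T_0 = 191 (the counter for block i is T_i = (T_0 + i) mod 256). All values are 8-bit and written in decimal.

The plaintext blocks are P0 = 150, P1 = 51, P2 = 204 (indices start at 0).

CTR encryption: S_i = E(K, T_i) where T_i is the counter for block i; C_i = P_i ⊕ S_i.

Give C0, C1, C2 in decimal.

C0: T = 191, S = E(K, T) = 218; 150 ⊕ 218 = 76.
C1: T = 192, S = E(K, T) = 219; 51 ⊕ 219 = 232.
C2: T = 193, S = E(K, T) = 220; 204 ⊕ 220 = 16.

C0 = 76, C1 = 232, C2 = 16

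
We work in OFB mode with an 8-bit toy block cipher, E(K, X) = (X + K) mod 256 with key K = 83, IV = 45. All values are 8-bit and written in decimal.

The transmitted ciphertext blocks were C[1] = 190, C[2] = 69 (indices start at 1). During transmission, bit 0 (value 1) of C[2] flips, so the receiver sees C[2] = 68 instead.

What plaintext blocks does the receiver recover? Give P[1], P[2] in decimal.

P[1] = 62, P[2] = 151

OFB decryption: S_i = E(K, S_{i−1}) with S_{0} = IV; P_i = C_i ⊕ S_i.
Only C[2] changed, to 68. In OFB, a change in C_i flips the same bit in P_i only; the keystream is unaffected. Decrypting the received ciphertext:
P[1]: S = E(K, 45) = 128; 190 ⊕ 128 = 62.
P[2]: S = E(K, 128) = 211; 68 ⊕ 211 = 151.
Blocks that differ from the original plaintext: P[2].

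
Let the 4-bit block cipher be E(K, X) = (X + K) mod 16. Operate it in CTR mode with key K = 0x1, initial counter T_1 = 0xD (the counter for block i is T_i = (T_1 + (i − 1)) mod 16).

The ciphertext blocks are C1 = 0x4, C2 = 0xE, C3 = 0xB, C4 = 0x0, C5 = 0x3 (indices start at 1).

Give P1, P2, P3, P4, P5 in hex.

P1 = 0xA, P2 = 0x1, P3 = 0xB, P4 = 0x1, P5 = 0x1

CTR decryption: S_i = E(K, T_i) where T_i is the counter for block i; P_i = C_i ⊕ S_i.
P1: T = 0xD, S = E(K, T) = 0xE; 0x4 ⊕ 0xE = 0xA.
P2: T = 0xE, S = E(K, T) = 0xF; 0xE ⊕ 0xF = 0x1.
P3: T = 0xF, S = E(K, T) = 0x0; 0xB ⊕ 0x0 = 0xB.
P4: T = 0x0, S = E(K, T) = 0x1; 0x0 ⊕ 0x1 = 0x1.
P5: T = 0x1, S = E(K, T) = 0x2; 0x3 ⊕ 0x2 = 0x1.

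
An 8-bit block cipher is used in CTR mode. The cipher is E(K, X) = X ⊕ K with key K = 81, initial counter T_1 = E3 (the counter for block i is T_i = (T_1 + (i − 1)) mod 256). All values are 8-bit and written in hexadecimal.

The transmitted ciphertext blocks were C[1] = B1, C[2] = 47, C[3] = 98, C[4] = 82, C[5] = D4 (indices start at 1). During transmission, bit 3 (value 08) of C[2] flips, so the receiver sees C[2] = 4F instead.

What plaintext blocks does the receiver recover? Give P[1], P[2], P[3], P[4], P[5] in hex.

P[1] = D3, P[2] = 2A, P[3] = FC, P[4] = E5, P[5] = B2

CTR decryption: S_i = E(K, T_i) where T_i is the counter for block i; P_i = C_i ⊕ S_i.
Only C[2] changed, to 4F. In CTR, a change in C_i flips the same bit in P_i only; the keystream is unaffected. Decrypting the received ciphertext:
P[1]: T = E3, S = E(K, T) = 62; B1 ⊕ 62 = D3.
P[2]: T = E4, S = E(K, T) = 65; 4F ⊕ 65 = 2A.
P[3]: T = E5, S = E(K, T) = 64; 98 ⊕ 64 = FC.
P[4]: T = E6, S = E(K, T) = 67; 82 ⊕ 67 = E5.
P[5]: T = E7, S = E(K, T) = 66; D4 ⊕ 66 = B2.
Blocks that differ from the original plaintext: P[2].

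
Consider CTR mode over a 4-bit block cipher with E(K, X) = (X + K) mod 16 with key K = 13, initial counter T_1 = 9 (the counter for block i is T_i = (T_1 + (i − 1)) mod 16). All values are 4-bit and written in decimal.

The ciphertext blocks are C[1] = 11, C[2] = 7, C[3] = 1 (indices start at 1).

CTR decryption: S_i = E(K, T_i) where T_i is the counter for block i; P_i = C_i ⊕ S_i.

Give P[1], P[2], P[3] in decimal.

P[1] = 13, P[2] = 0, P[3] = 9

P[1]: T = 9, S = E(K, T) = 6; 11 ⊕ 6 = 13.
P[2]: T = 10, S = E(K, T) = 7; 7 ⊕ 7 = 0.
P[3]: T = 11, S = E(K, T) = 8; 1 ⊕ 8 = 9.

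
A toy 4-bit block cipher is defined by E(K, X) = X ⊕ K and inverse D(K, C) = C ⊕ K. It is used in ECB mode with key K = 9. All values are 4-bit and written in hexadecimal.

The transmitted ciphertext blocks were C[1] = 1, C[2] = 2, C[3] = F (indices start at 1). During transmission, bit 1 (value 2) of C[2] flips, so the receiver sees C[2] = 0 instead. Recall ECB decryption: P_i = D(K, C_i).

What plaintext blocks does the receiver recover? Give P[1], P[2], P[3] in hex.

Only C[2] changed, to 0. In ECB, a change in C_i affects only P_i. Decrypting the received ciphertext:
P[1]: D(K, 1) = 8.
P[2]: D(K, 0) = 9.
P[3]: D(K, F) = 6.
Blocks that differ from the original plaintext: P[2].

P[1] = 8, P[2] = 9, P[3] = 6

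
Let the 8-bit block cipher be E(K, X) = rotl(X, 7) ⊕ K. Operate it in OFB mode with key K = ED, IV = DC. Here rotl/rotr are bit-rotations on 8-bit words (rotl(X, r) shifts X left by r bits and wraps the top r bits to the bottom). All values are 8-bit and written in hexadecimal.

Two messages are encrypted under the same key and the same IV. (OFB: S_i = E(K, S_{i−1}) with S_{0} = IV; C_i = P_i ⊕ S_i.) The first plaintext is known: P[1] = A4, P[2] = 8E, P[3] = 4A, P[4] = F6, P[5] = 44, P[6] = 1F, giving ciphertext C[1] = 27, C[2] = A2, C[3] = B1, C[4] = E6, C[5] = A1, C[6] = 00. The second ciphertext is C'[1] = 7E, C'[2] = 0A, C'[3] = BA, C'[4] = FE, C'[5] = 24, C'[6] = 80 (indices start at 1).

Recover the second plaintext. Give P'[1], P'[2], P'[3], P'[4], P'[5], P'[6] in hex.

In OFB with a reused IV, both messages share the same keystream S_i, so C_i ⊕ C'_i = P_i ⊕ P'_i and thus P'_i = P_i ⊕ C_i ⊕ C'_i.
P'[1]: A4 ⊕ 27 ⊕ 7E = FD.
P'[2]: 8E ⊕ A2 ⊕ 0A = 26.
P'[3]: 4A ⊕ B1 ⊕ BA = 41.
P'[4]: F6 ⊕ E6 ⊕ FE = EE.
P'[5]: 44 ⊕ A1 ⊕ 24 = C1.
P'[6]: 1F ⊕ 00 ⊕ 80 = 9F.

P'[1] = FD, P'[2] = 26, P'[3] = 41, P'[4] = EE, P'[5] = C1, P'[6] = 9F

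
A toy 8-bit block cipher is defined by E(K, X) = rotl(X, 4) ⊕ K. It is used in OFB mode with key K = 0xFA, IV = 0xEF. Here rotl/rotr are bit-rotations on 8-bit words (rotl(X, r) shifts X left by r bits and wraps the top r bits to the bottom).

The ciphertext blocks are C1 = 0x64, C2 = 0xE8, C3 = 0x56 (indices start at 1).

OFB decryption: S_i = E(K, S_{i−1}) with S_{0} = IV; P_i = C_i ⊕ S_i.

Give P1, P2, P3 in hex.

P1: S = E(K, 0xEF) = 0x04; 0x64 ⊕ 0x04 = 0x60.
P2: S = E(K, 0x04) = 0xBA; 0xE8 ⊕ 0xBA = 0x52.
P3: S = E(K, 0xBA) = 0x51; 0x56 ⊕ 0x51 = 0x07.

P1 = 0x60, P2 = 0x52, P3 = 0x07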